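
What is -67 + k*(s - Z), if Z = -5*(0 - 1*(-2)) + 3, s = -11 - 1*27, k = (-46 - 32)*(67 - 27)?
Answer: 96653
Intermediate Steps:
k = -3120 (k = -78*40 = -3120)
s = -38 (s = -11 - 27 = -38)
Z = -7 (Z = -5*(0 + 2) + 3 = -5*2 + 3 = -10 + 3 = -7)
-67 + k*(s - Z) = -67 - 3120*(-38 - 1*(-7)) = -67 - 3120*(-38 + 7) = -67 - 3120*(-31) = -67 + 96720 = 96653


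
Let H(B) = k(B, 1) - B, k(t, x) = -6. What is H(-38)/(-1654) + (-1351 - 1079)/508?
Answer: -1008869/210058 ≈ -4.8028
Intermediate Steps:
H(B) = -6 - B
H(-38)/(-1654) + (-1351 - 1079)/508 = (-6 - 1*(-38))/(-1654) + (-1351 - 1079)/508 = (-6 + 38)*(-1/1654) - 2430*1/508 = 32*(-1/1654) - 1215/254 = -16/827 - 1215/254 = -1008869/210058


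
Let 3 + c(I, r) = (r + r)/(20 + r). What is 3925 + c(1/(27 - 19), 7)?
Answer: 105908/27 ≈ 3922.5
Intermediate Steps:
c(I, r) = -3 + 2*r/(20 + r) (c(I, r) = -3 + (r + r)/(20 + r) = -3 + (2*r)/(20 + r) = -3 + 2*r/(20 + r))
3925 + c(1/(27 - 19), 7) = 3925 + (-60 - 1*7)/(20 + 7) = 3925 + (-60 - 7)/27 = 3925 + (1/27)*(-67) = 3925 - 67/27 = 105908/27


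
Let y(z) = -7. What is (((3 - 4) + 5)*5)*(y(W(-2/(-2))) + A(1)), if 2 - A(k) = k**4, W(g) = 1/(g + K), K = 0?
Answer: -120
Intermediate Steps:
W(g) = 1/g (W(g) = 1/(g + 0) = 1/g)
A(k) = 2 - k**4
(((3 - 4) + 5)*5)*(y(W(-2/(-2))) + A(1)) = (((3 - 4) + 5)*5)*(-7 + (2 - 1*1**4)) = ((-1 + 5)*5)*(-7 + (2 - 1*1)) = (4*5)*(-7 + (2 - 1)) = 20*(-7 + 1) = 20*(-6) = -120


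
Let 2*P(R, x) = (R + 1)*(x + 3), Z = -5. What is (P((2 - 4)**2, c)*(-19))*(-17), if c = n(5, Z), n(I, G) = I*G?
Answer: -17765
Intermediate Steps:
n(I, G) = G*I
c = -25 (c = -5*5 = -25)
P(R, x) = (1 + R)*(3 + x)/2 (P(R, x) = ((R + 1)*(x + 3))/2 = ((1 + R)*(3 + x))/2 = (1 + R)*(3 + x)/2)
(P((2 - 4)**2, c)*(-19))*(-17) = ((3/2 + (1/2)*(-25) + 3*(2 - 4)**2/2 + (1/2)*(2 - 4)**2*(-25))*(-19))*(-17) = ((3/2 - 25/2 + (3/2)*(-2)**2 + (1/2)*(-2)**2*(-25))*(-19))*(-17) = ((3/2 - 25/2 + (3/2)*4 + (1/2)*4*(-25))*(-19))*(-17) = ((3/2 - 25/2 + 6 - 50)*(-19))*(-17) = -55*(-19)*(-17) = 1045*(-17) = -17765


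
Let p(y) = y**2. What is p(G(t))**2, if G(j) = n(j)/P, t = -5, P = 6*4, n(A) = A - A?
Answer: 0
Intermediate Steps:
n(A) = 0
P = 24
G(j) = 0 (G(j) = 0/24 = 0*(1/24) = 0)
p(G(t))**2 = (0**2)**2 = 0**2 = 0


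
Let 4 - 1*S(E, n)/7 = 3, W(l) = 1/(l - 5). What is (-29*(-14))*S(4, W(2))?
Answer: 2842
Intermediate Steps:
W(l) = 1/(-5 + l)
S(E, n) = 7 (S(E, n) = 28 - 7*3 = 28 - 21 = 7)
(-29*(-14))*S(4, W(2)) = -29*(-14)*7 = 406*7 = 2842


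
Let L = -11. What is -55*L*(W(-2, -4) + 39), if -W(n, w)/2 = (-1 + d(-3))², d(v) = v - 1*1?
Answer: -6655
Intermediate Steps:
d(v) = -1 + v (d(v) = v - 1 = -1 + v)
W(n, w) = -50 (W(n, w) = -2*(-1 + (-1 - 3))² = -2*(-1 - 4)² = -2*(-5)² = -2*25 = -50)
-55*L*(W(-2, -4) + 39) = -(-605)*(-50 + 39) = -(-605)*(-11) = -55*121 = -6655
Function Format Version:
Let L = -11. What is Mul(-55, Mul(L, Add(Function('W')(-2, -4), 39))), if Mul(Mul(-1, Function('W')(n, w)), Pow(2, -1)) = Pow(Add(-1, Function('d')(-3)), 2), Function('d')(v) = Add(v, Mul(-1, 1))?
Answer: -6655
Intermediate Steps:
Function('d')(v) = Add(-1, v) (Function('d')(v) = Add(v, -1) = Add(-1, v))
Function('W')(n, w) = -50 (Function('W')(n, w) = Mul(-2, Pow(Add(-1, Add(-1, -3)), 2)) = Mul(-2, Pow(Add(-1, -4), 2)) = Mul(-2, Pow(-5, 2)) = Mul(-2, 25) = -50)
Mul(-55, Mul(L, Add(Function('W')(-2, -4), 39))) = Mul(-55, Mul(-11, Add(-50, 39))) = Mul(-55, Mul(-11, -11)) = Mul(-55, 121) = -6655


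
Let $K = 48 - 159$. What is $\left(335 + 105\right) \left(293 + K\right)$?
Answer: $80080$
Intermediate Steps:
$K = -111$ ($K = 48 - 159 = -111$)
$\left(335 + 105\right) \left(293 + K\right) = \left(335 + 105\right) \left(293 - 111\right) = 440 \cdot 182 = 80080$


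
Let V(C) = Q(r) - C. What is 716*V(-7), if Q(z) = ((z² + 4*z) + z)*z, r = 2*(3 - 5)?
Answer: 16468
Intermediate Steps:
r = -4 (r = 2*(-2) = -4)
Q(z) = z*(z² + 5*z) (Q(z) = (z² + 5*z)*z = z*(z² + 5*z))
V(C) = 16 - C (V(C) = (-4)²*(5 - 4) - C = 16*1 - C = 16 - C)
716*V(-7) = 716*(16 - 1*(-7)) = 716*(16 + 7) = 716*23 = 16468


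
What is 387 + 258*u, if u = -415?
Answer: -106683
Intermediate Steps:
387 + 258*u = 387 + 258*(-415) = 387 - 107070 = -106683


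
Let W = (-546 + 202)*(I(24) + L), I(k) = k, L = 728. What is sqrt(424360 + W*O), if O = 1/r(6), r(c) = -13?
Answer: 2*sqrt(18769946)/13 ≈ 666.53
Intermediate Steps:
W = -258688 (W = (-546 + 202)*(24 + 728) = -344*752 = -258688)
O = -1/13 (O = 1/(-13) = -1/13 ≈ -0.076923)
sqrt(424360 + W*O) = sqrt(424360 - 258688*(-1/13)) = sqrt(424360 + 258688/13) = sqrt(5775368/13) = 2*sqrt(18769946)/13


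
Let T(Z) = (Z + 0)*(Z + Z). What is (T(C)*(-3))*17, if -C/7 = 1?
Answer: -4998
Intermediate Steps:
C = -7 (C = -7*1 = -7)
T(Z) = 2*Z**2 (T(Z) = Z*(2*Z) = 2*Z**2)
(T(C)*(-3))*17 = ((2*(-7)**2)*(-3))*17 = ((2*49)*(-3))*17 = (98*(-3))*17 = -294*17 = -4998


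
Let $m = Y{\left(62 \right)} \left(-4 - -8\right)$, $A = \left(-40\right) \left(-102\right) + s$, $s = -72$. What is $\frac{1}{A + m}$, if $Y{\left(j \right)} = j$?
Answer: $\frac{1}{4256} \approx 0.00023496$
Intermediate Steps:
$A = 4008$ ($A = \left(-40\right) \left(-102\right) - 72 = 4080 - 72 = 4008$)
$m = 248$ ($m = 62 \left(-4 - -8\right) = 62 \left(-4 + 8\right) = 62 \cdot 4 = 248$)
$\frac{1}{A + m} = \frac{1}{4008 + 248} = \frac{1}{4256}$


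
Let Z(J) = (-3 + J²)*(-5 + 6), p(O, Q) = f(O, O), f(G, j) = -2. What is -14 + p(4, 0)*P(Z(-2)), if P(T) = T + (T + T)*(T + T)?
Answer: -24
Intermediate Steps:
p(O, Q) = -2
Z(J) = -3 + J² (Z(J) = (-3 + J²)*1 = -3 + J²)
P(T) = T + 4*T² (P(T) = T + (2*T)*(2*T) = T + 4*T²)
-14 + p(4, 0)*P(Z(-2)) = -14 - 2*(-3 + (-2)²)*(1 + 4*(-3 + (-2)²)) = -14 - 2*(-3 + 4)*(1 + 4*(-3 + 4)) = -14 - 2*(1 + 4*1) = -14 - 2*(1 + 4) = -14 - 2*5 = -14 - 10 = -24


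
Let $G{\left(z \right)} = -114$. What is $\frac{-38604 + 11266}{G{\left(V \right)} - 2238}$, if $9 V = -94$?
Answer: $\frac{13669}{1176} \approx 11.623$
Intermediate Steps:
$V = - \frac{94}{9}$ ($V = \frac{1}{9} \left(-94\right) = - \frac{94}{9} \approx -10.444$)
$\frac{-38604 + 11266}{G{\left(V \right)} - 2238} = \frac{-38604 + 11266}{-114 - 2238} = - \frac{27338}{-2352} = \left(-27338\right) \left(- \frac{1}{2352}\right) = \frac{13669}{1176}$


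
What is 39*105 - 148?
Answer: 3947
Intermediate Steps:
39*105 - 148 = 4095 - 148 = 3947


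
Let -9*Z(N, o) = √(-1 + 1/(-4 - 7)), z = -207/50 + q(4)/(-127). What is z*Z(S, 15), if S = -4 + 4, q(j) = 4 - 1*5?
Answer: 26239*I*√33/314325 ≈ 0.47954*I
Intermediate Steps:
q(j) = -1 (q(j) = 4 - 5 = -1)
S = 0
z = -26239/6350 (z = -207/50 - 1/(-127) = -207*1/50 - 1*(-1/127) = -207/50 + 1/127 = -26239/6350 ≈ -4.1321)
Z(N, o) = -2*I*√33/99 (Z(N, o) = -√(-1 + 1/(-4 - 7))/9 = -√(-1 + 1/(-11))/9 = -√(-1 - 1/11)/9 = -2*I*√33/99)
z*Z(S, 15) = -(-26239)*I*√33/314325 = 26239*I*√33/314325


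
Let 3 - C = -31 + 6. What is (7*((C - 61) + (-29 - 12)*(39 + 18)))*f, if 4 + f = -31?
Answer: 580650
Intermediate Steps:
f = -35 (f = -4 - 31 = -35)
C = 28 (C = 3 - (-31 + 6) = 3 - 1*(-25) = 3 + 25 = 28)
(7*((C - 61) + (-29 - 12)*(39 + 18)))*f = (7*((28 - 61) + (-29 - 12)*(39 + 18)))*(-35) = (7*(-33 - 41*57))*(-35) = (7*(-33 - 2337))*(-35) = (7*(-2370))*(-35) = -16590*(-35) = 580650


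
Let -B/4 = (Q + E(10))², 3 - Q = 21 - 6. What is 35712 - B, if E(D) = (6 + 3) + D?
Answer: 35908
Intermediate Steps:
E(D) = 9 + D
Q = -12 (Q = 3 - (21 - 6) = 3 - 1*15 = 3 - 15 = -12)
B = -196 (B = -4*(-12 + (9 + 10))² = -4*(-12 + 19)² = -4*7² = -4*49 = -196)
35712 - B = 35712 - 1*(-196) = 35712 + 196 = 35908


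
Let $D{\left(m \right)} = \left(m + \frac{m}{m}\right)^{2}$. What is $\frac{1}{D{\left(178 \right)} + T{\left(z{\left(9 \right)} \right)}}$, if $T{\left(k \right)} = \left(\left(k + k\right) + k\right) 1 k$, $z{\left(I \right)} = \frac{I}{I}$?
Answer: $\frac{1}{32044} \approx 3.1207 \cdot 10^{-5}$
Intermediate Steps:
$z{\left(I \right)} = 1$
$D{\left(m \right)} = \left(1 + m\right)^{2}$ ($D{\left(m \right)} = \left(m + 1\right)^{2} = \left(1 + m\right)^{2}$)
$T{\left(k \right)} = 3 k^{2}$ ($T{\left(k \right)} = \left(2 k + k\right) 1 k = 3 k 1 k = 3 k k = 3 k^{2}$)
$\frac{1}{D{\left(178 \right)} + T{\left(z{\left(9 \right)} \right)}} = \frac{1}{\left(1 + 178\right)^{2} + 3 \cdot 1^{2}} = \frac{1}{179^{2} + 3 \cdot 1} = \frac{1}{32041 + 3} = \frac{1}{32044}$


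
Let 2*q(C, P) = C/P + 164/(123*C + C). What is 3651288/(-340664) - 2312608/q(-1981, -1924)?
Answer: -23271294726556483169/5177083880981 ≈ -4.4951e+6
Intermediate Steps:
q(C, P) = 41/(62*C) + C/(2*P) (q(C, P) = (C/P + 164/(123*C + C))/2 = (C/P + 164/((124*C)))/2 = (C/P + 164*(1/(124*C)))/2 = (C/P + 41/(31*C))/2 = (41/(31*C) + C/P)/2 = 41/(62*C) + C/(2*P))
3651288/(-340664) - 2312608/q(-1981, -1924) = 3651288/(-340664) - 2312608/((41/62)/(-1981) + (1/2)*(-1981)/(-1924)) = 3651288*(-1/340664) - 2312608/((41/62)*(-1/1981) + (1/2)*(-1981)*(-1/1924)) = -456411/42583 - 2312608/(-41/122822 + 1981/3848) = -456411/42583 - 2312608/121576307/236309528 = -456411/42583 - 2312608*236309528/121576307 = -456411/42583 - 546491304929024/121576307 = -23271294726556483169/5177083880981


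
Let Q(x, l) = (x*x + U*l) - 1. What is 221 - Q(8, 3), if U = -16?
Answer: 206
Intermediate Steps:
Q(x, l) = -1 + x² - 16*l (Q(x, l) = (x*x - 16*l) - 1 = (x² - 16*l) - 1 = -1 + x² - 16*l)
221 - Q(8, 3) = 221 - (-1 + 8² - 16*3) = 221 - (-1 + 64 - 48) = 221 - 1*15 = 221 - 15 = 206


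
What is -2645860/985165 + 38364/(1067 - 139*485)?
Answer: -3555706489/1089395457 ≈ -3.2639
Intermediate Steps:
-2645860/985165 + 38364/(1067 - 139*485) = -2645860*1/985165 + 38364/(1067 - 67415) = -529172/197033 + 38364/(-66348) = -529172/197033 + 38364*(-1/66348) = -529172/197033 - 3197/5529 = -3555706489/1089395457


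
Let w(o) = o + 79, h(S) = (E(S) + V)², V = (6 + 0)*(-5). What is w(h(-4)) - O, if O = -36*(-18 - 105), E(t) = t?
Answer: -3193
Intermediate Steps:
V = -30 (V = 6*(-5) = -30)
h(S) = (-30 + S)² (h(S) = (S - 30)² = (-30 + S)²)
w(o) = 79 + o
O = 4428 (O = -36*(-123) = 4428)
w(h(-4)) - O = (79 + (-30 - 4)²) - 1*4428 = (79 + (-34)²) - 4428 = (79 + 1156) - 4428 = 1235 - 4428 = -3193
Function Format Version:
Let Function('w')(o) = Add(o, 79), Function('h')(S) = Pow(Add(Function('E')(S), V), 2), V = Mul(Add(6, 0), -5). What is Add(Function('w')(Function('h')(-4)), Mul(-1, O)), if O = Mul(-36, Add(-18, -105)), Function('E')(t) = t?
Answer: -3193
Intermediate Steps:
V = -30 (V = Mul(6, -5) = -30)
Function('h')(S) = Pow(Add(-30, S), 2) (Function('h')(S) = Pow(Add(S, -30), 2) = Pow(Add(-30, S), 2))
Function('w')(o) = Add(79, o)
O = 4428 (O = Mul(-36, -123) = 4428)
Add(Function('w')(Function('h')(-4)), Mul(-1, O)) = Add(Add(79, Pow(Add(-30, -4), 2)), Mul(-1, 4428)) = Add(Add(79, Pow(-34, 2)), -4428) = Add(Add(79, 1156), -4428) = Add(1235, -4428) = -3193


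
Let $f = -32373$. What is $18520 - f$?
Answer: $50893$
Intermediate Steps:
$18520 - f = 18520 - -32373 = 18520 + 32373 = 50893$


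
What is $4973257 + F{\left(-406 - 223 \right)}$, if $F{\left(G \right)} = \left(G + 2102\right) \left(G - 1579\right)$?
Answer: $1720873$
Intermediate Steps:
$F{\left(G \right)} = \left(-1579 + G\right) \left(2102 + G\right)$ ($F{\left(G \right)} = \left(2102 + G\right) \left(-1579 + G\right) = \left(-1579 + G\right) \left(2102 + G\right)$)
$4973257 + F{\left(-406 - 223 \right)} = 4973257 + \left(-3319058 + \left(-406 - 223\right)^{2} + 523 \left(-406 - 223\right)\right) = 4973257 + \left(-3319058 + \left(-629\right)^{2} + 523 \left(-629\right)\right) = 4973257 - 3252384 = 1720873$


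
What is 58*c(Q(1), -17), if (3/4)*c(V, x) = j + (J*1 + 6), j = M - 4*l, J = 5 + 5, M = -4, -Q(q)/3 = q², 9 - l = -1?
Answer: -6496/3 ≈ -2165.3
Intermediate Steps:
l = 10 (l = 9 - 1*(-1) = 9 + 1 = 10)
Q(q) = -3*q²
J = 10
j = -44 (j = -4 - 4*10 = -4 - 40 = -44)
c(V, x) = -112/3 (c(V, x) = 4*(-44 + (10*1 + 6))/3 = 4*(-44 + (10 + 6))/3 = 4*(-44 + 16)/3 = (4/3)*(-28) = -112/3)
58*c(Q(1), -17) = 58*(-112/3) = -6496/3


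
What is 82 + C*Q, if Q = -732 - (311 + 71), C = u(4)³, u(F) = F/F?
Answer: -1032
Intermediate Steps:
u(F) = 1
C = 1 (C = 1³ = 1)
Q = -1114 (Q = -732 - 1*382 = -732 - 382 = -1114)
82 + C*Q = 82 + 1*(-1114) = 82 - 1114 = -1032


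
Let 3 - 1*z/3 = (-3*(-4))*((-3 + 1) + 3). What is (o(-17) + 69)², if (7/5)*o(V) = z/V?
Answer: 69655716/14161 ≈ 4918.8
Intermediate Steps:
z = -27 (z = 9 - 3*(-3*(-4))*((-3 + 1) + 3) = 9 - 36*(-2 + 3) = 9 - 36 = -27)
o(V) = -135/(7*V) (o(V) = 5*(-27/V)/7 = -135/(7*V))
(o(-17) + 69)² = (-135/7/(-17) + 69)² = (-135/7*(-1/17) + 69)² = (135/119 + 69)² = (8346/119)² = 69655716/14161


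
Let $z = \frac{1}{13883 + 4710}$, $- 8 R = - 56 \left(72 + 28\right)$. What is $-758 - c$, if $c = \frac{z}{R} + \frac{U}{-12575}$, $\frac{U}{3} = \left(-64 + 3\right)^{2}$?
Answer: $- \frac{4956507735451}{6546595300} \approx -757.11$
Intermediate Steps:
$U = 11163$ ($U = 3 \left(-64 + 3\right)^{2} = 3 \left(-61\right)^{2} = 3 \cdot 3721 = 11163$)
$R = 700$ ($R = - \frac{\left(-56\right) \left(72 + 28\right)}{8} = - \frac{\left(-56\right) 100}{8} = \left(- \frac{1}{8}\right) \left(-5600\right) = 700$)
$z = \frac{1}{18593} \approx 5.3784 \cdot 10^{-5}$
$c = - \frac{5811501949}{6546595300}$ ($c = \frac{1}{18593 \cdot 700} + \frac{11163}{-12575} = \frac{1}{18593} \cdot \frac{1}{700} + 11163 \left(- \frac{1}{12575}\right) = \frac{1}{13015100} - \frac{11163}{12575} = - \frac{5811501949}{6546595300} \approx -0.88771$)
$-758 - c = -758 - - \frac{5811501949}{6546595300} = -758 + \frac{5811501949}{6546595300} = - \frac{4956507735451}{6546595300}$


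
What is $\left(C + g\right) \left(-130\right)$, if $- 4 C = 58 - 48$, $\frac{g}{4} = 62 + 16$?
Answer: $-40235$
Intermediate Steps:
$g = 312$ ($g = 4 \left(62 + 16\right) = 4 \cdot 78 = 312$)
$C = - \frac{5}{2}$ ($C = - \frac{58 - 48}{4} = \left(- \frac{1}{4}\right) 10 = - \frac{5}{2} \approx -2.5$)
$\left(C + g\right) \left(-130\right) = \left(- \frac{5}{2} + 312\right) \left(-130\right) = \frac{619}{2} \left(-130\right) = -40235$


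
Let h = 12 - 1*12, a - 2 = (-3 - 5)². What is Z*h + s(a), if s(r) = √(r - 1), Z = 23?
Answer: √65 ≈ 8.0623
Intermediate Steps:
a = 66 (a = 2 + (-3 - 5)² = 2 + (-8)² = 2 + 64 = 66)
h = 0 (h = 12 - 12 = 0)
s(r) = √(-1 + r)
Z*h + s(a) = 23*0 + √(-1 + 66) = 0 + √65 = √65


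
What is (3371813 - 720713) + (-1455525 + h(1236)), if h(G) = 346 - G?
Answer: 1194685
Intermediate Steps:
(3371813 - 720713) + (-1455525 + h(1236)) = (3371813 - 720713) + (-1455525 + (346 - 1*1236)) = 2651100 + (-1455525 + (346 - 1236)) = 2651100 + (-1455525 - 890) = 2651100 - 1456415 = 1194685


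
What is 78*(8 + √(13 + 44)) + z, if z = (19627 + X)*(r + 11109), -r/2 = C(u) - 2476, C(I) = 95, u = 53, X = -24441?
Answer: -76402370 + 78*√57 ≈ -7.6402e+7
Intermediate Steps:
r = 4762 (r = -2*(95 - 2476) = -2*(-2381) = 4762)
z = -76402994 (z = (19627 - 24441)*(4762 + 11109) = -4814*15871 = -76402994)
78*(8 + √(13 + 44)) + z = 78*(8 + √(13 + 44)) - 76402994 = 78*(8 + √57) - 76402994 = (624 + 78*√57) - 76402994 = -76402370 + 78*√57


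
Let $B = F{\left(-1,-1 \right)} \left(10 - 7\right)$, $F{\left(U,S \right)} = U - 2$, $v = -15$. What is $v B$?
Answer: $135$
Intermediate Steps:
$F{\left(U,S \right)} = -2 + U$
$B = -9$ ($B = \left(-2 - 1\right) \left(10 - 7\right) = \left(-3\right) 3 = -9$)
$v B = \left(-15\right) \left(-9\right) = 135$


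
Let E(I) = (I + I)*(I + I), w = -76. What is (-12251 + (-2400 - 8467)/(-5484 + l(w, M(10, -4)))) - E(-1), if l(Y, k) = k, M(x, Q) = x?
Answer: -67073003/5474 ≈ -12253.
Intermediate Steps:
E(I) = 4*I² (E(I) = (2*I)*(2*I) = 4*I²)
(-12251 + (-2400 - 8467)/(-5484 + l(w, M(10, -4)))) - E(-1) = (-12251 + (-2400 - 8467)/(-5484 + 10)) - 4*(-1)² = (-12251 - 10867/(-5474)) - 4 = (-12251 - 10867*(-1/5474)) - 1*4 = (-12251 + 10867/5474) - 4 = -67051107/5474 - 4 = -67073003/5474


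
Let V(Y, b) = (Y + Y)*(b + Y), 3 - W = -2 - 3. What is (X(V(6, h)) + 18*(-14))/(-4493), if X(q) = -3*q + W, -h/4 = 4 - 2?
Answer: 172/4493 ≈ 0.038282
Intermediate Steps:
W = 8 (W = 3 - (-2 - 3) = 3 - 1*(-5) = 3 + 5 = 8)
h = -8 (h = -4*(4 - 2) = -4*2 = -8)
V(Y, b) = 2*Y*(Y + b) (V(Y, b) = (2*Y)*(Y + b) = 2*Y*(Y + b))
X(q) = 8 - 3*q (X(q) = -3*q + 8 = 8 - 3*q)
(X(V(6, h)) + 18*(-14))/(-4493) = ((8 - 6*6*(6 - 8)) + 18*(-14))/(-4493) = ((8 - 6*6*(-2)) - 252)*(-1/4493) = ((8 - 3*(-24)) - 252)*(-1/4493) = ((8 + 72) - 252)*(-1/4493) = (80 - 252)*(-1/4493) = -172*(-1/4493) = 172/4493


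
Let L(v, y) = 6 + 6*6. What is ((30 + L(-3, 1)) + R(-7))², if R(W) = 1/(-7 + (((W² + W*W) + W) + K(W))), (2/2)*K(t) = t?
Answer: 30747025/5929 ≈ 5185.9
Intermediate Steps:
L(v, y) = 42 (L(v, y) = 6 + 36 = 42)
K(t) = t
R(W) = 1/(-7 + 2*W + 2*W²) (R(W) = 1/(-7 + (((W² + W*W) + W) + W)) = 1/(-7 + (((W² + W²) + W) + W)) = 1/(-7 + ((2*W² + W) + W)) = 1/(-7 + ((W + 2*W²) + W)) = 1/(-7 + (2*W + 2*W²)) = 1/(-7 + 2*W + 2*W²))
((30 + L(-3, 1)) + R(-7))² = ((30 + 42) + 1/(-7 + 2*(-7) + 2*(-7)²))² = (72 + 1/(-7 - 14 + 2*49))² = (72 + 1/(-7 - 14 + 98))² = (72 + 1/77)² = (5545/77)² = 30747025/5929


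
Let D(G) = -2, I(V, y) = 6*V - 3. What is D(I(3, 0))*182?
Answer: -364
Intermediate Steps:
I(V, y) = -3 + 6*V
D(I(3, 0))*182 = -2*182 = -364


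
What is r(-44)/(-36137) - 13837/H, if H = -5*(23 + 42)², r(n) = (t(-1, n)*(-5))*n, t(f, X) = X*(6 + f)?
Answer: 1522477669/763394125 ≈ 1.9944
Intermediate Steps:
r(n) = -25*n² (r(n) = ((n*(6 - 1))*(-5))*n = ((n*5)*(-5))*n = ((5*n)*(-5))*n = (-25*n)*n = -25*n²)
H = -21125 (H = -5*65² = -5*4225 = -21125)
r(-44)/(-36137) - 13837/H = -25*(-44)²/(-36137) - 13837/(-21125) = -25*1936*(-1/36137) - 13837*(-1/21125) = -48400*(-1/36137) + 13837/21125 = 48400/36137 + 13837/21125 = 1522477669/763394125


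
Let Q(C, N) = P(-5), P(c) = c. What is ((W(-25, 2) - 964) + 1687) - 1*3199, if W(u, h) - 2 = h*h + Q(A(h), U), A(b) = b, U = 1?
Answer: -2475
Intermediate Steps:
Q(C, N) = -5
W(u, h) = -3 + h² (W(u, h) = 2 + (h*h - 5) = 2 + (h² - 5) = 2 + (-5 + h²) = -3 + h²)
((W(-25, 2) - 964) + 1687) - 1*3199 = (((-3 + 2²) - 964) + 1687) - 1*3199 = (((-3 + 4) - 964) + 1687) - 3199 = ((1 - 964) + 1687) - 3199 = (-963 + 1687) - 3199 = 724 - 3199 = -2475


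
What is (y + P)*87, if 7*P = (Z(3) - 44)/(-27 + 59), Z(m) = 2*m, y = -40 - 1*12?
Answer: -508341/112 ≈ -4538.8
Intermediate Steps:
y = -52 (y = -40 - 12 = -52)
P = -19/112 (P = ((2*3 - 44)/(-27 + 59))/7 = ((6 - 44)/32)/7 = (-38*1/32)/7 = (⅐)*(-19/16) = -19/112 ≈ -0.16964)
(y + P)*87 = (-52 - 19/112)*87 = -5843/112*87 = -508341/112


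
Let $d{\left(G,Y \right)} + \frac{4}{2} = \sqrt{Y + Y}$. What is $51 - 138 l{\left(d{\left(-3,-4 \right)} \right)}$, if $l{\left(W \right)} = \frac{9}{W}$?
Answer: $\frac{3 \left(17 \sqrt{2} + 224 i\right)}{i + \sqrt{2}} \approx 258.0 + 292.74 i$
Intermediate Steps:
$d{\left(G,Y \right)} = -2 + \sqrt{2} \sqrt{Y}$ ($d{\left(G,Y \right)} = -2 + \sqrt{Y + Y} = -2 + \sqrt{2 Y} = -2 + \sqrt{2} \sqrt{Y}$)
$51 - 138 l{\left(d{\left(-3,-4 \right)} \right)} = 51 - 138 \frac{9}{-2 + \sqrt{2} \sqrt{-4}} = 51 - 138 \frac{9}{-2 + \sqrt{2} \cdot 2 i} = 51 - 138 \frac{9}{-2 + 2 i \sqrt{2}} = 51 - \frac{1242}{-2 + 2 i \sqrt{2}}$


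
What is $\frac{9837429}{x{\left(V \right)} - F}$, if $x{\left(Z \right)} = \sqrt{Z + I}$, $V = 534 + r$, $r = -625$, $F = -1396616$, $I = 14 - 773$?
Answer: $\frac{6869555370132}{975268126153} - \frac{49187145 i \sqrt{34}}{1950536252306} \approx 7.0438 - 0.00014704 i$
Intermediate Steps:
$I = -759$
$V = -91$ ($V = 534 - 625 = -91$)
$x{\left(Z \right)} = \sqrt{-759 + Z}$ ($x{\left(Z \right)} = \sqrt{Z - 759} = \sqrt{-759 + Z}$)
$\frac{9837429}{x{\left(V \right)} - F} = \frac{9837429}{\sqrt{-759 - 91} - -1396616} = \frac{9837429}{\sqrt{-850} + 1396616} = \frac{9837429}{5 i \sqrt{34} + 1396616} = \frac{9837429}{1396616 + 5 i \sqrt{34}}$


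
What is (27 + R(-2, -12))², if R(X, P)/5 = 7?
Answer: 3844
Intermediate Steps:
R(X, P) = 35 (R(X, P) = 5*7 = 35)
(27 + R(-2, -12))² = (27 + 35)² = 62² = 3844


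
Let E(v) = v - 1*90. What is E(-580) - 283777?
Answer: -284447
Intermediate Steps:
E(v) = -90 + v (E(v) = v - 90 = -90 + v)
E(-580) - 283777 = (-90 - 580) - 283777 = -670 - 283777 = -284447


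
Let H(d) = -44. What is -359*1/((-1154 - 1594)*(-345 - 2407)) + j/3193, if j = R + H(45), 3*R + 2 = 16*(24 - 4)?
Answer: 15088015/778937088 ≈ 0.019370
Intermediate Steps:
R = 106 (R = -⅔ + (16*(24 - 4))/3 = -⅔ + (16*20)/3 = -⅔ + (⅓)*320 = -⅔ + 320/3 = 106)
j = 62 (j = 106 - 44 = 62)
-359*1/((-1154 - 1594)*(-345 - 2407)) + j/3193 = -359*1/((-1154 - 1594)*(-345 - 2407)) + 62/3193 = -359/((-2748*(-2752))) + 62*(1/3193) = -359/7562496 + 2/103 = 15088015/778937088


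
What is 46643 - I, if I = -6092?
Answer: 52735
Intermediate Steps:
46643 - I = 46643 - 1*(-6092) = 46643 + 6092 = 52735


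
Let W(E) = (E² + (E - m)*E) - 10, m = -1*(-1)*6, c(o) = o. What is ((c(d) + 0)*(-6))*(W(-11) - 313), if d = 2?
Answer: 180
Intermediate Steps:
m = 6 (m = 1*6 = 6)
W(E) = -10 + E² + E*(-6 + E) (W(E) = (E² + (E - 1*6)*E) - 10 = (E² + (E - 6)*E) - 10 = (E² + (-6 + E)*E) - 10 = (E² + E*(-6 + E)) - 10 = -10 + E² + E*(-6 + E))
((c(d) + 0)*(-6))*(W(-11) - 313) = ((2 + 0)*(-6))*((-10 - 6*(-11) + 2*(-11)²) - 313) = (2*(-6))*((-10 + 66 + 2*121) - 313) = -12*((-10 + 66 + 242) - 313) = -12*(298 - 313) = -12*(-15) = 180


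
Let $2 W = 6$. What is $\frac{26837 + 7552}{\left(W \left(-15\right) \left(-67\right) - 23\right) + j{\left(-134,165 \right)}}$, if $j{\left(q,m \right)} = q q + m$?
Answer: $\frac{34389}{21113} \approx 1.6288$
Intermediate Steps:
$W = 3$ ($W = \frac{1}{2} \cdot 6 = 3$)
$j{\left(q,m \right)} = m + q^{2}$ ($j{\left(q,m \right)} = q^{2} + m = m + q^{2}$)
$\frac{26837 + 7552}{\left(W \left(-15\right) \left(-67\right) - 23\right) + j{\left(-134,165 \right)}} = \frac{26837 + 7552}{\left(3 \left(-15\right) \left(-67\right) - 23\right) + \left(165 + \left(-134\right)^{2}\right)} = \frac{34389}{\left(\left(-45\right) \left(-67\right) - 23\right) + \left(165 + 17956\right)} = \frac{34389}{\left(3015 - 23\right) + 18121} = \frac{34389}{2992 + 18121} = \frac{34389}{21113}$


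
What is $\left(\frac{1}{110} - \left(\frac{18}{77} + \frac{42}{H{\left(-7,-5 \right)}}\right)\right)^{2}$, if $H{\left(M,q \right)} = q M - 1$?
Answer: $\frac{365230321}{171348100} \approx 2.1315$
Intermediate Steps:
$H{\left(M,q \right)} = -1 + M q$ ($H{\left(M,q \right)} = M q - 1 = -1 + M q$)
$\left(\frac{1}{110} - \left(\frac{18}{77} + \frac{42}{H{\left(-7,-5 \right)}}\right)\right)^{2} = \left(\frac{1}{110} - \left(\frac{18}{77} + \frac{42}{-1 - -35}\right)\right)^{2} = \left(\frac{1}{110} - \left(\frac{18}{77} + \frac{42}{-1 + 35}\right)\right)^{2} = \left(\frac{1}{110} - \left(\frac{18}{77} + \frac{42}{34}\right)\right)^{2} = \left(\frac{1}{110} - \frac{1923}{1309}\right)^{2} = \left(- \frac{19111}{13090}\right)^{2} = \frac{365230321}{171348100}$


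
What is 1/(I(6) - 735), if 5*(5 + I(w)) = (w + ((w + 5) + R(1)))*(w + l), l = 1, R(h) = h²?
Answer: -5/3574 ≈ -0.0013990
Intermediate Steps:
I(w) = -5 + (1 + w)*(6 + 2*w)/5 (I(w) = -5 + ((w + ((w + 5) + 1²))*(w + 1))/5 = -5 + ((w + ((5 + w) + 1))*(1 + w))/5 = -5 + ((w + (6 + w))*(1 + w))/5 = -5 + ((6 + 2*w)*(1 + w))/5 = -5 + ((1 + w)*(6 + 2*w))/5 = -5 + (1 + w)*(6 + 2*w)/5)
1/(I(6) - 735) = 1/((-19/5 + (⅖)*6² + (8/5)*6) - 735) = 1/((-19/5 + (⅖)*36 + 48/5) - 735) = 1/((-19/5 + 72/5 + 48/5) - 735) = 1/(101/5 - 735) = 1/(-3574/5) = -5/3574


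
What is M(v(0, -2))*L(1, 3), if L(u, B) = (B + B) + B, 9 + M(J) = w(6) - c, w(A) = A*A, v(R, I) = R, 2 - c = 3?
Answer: 252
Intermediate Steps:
c = -1 (c = 2 - 1*3 = 2 - 3 = -1)
w(A) = A²
M(J) = 28 (M(J) = -9 + (6² - 1*(-1)) = -9 + (36 + 1) = -9 + 37 = 28)
L(u, B) = 3*B (L(u, B) = 2*B + B = 3*B)
M(v(0, -2))*L(1, 3) = 28*(3*3) = 28*9 = 252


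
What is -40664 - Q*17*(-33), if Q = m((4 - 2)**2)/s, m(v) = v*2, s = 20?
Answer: -202198/5 ≈ -40440.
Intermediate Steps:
m(v) = 2*v
Q = 2/5 (Q = (2*(4 - 2)**2)/20 = (2*2**2)*(1/20) = (2*4)*(1/20) = 8*(1/20) = 2/5 ≈ 0.40000)
-40664 - Q*17*(-33) = -40664 - (2/5)*17*(-33) = -40664 - 34*(-33)/5 = -40664 - 1*(-1122/5) = -40664 + 1122/5 = -202198/5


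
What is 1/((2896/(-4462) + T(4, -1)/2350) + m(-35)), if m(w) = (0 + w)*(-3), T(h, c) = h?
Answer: 2621425/273552687 ≈ 0.0095829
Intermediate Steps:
m(w) = -3*w (m(w) = w*(-3) = -3*w)
1/((2896/(-4462) + T(4, -1)/2350) + m(-35)) = 1/((2896/(-4462) + 4/2350) - 3*(-35)) = 1/((2896*(-1/4462) + 4*(1/2350)) + 105) = 1/((-1448/2231 + 2/1175) + 105) = 1/(-1696938/2621425 + 105) = 1/(273552687/2621425) = 2621425/273552687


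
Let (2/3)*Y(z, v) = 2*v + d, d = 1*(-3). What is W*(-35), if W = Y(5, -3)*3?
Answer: 2835/2 ≈ 1417.5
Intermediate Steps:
d = -3
Y(z, v) = -9/2 + 3*v (Y(z, v) = 3*(2*v - 3)/2 = 3*(-3 + 2*v)/2 = -9/2 + 3*v)
W = -81/2 (W = (-9/2 + 3*(-3))*3 = (-9/2 - 9)*3 = -27/2*3 = -81/2 ≈ -40.500)
W*(-35) = -81/2*(-35) = 2835/2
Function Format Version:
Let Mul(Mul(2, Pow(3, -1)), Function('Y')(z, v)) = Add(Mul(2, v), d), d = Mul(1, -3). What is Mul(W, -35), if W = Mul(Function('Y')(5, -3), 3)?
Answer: Rational(2835, 2) ≈ 1417.5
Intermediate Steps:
d = -3
Function('Y')(z, v) = Add(Rational(-9, 2), Mul(3, v)) (Function('Y')(z, v) = Mul(Rational(3, 2), Add(Mul(2, v), -3)) = Mul(Rational(3, 2), Add(-3, Mul(2, v))) = Add(Rational(-9, 2), Mul(3, v)))
W = Rational(-81, 2) (W = Mul(Add(Rational(-9, 2), Mul(3, -3)), 3) = Mul(Add(Rational(-9, 2), -9), 3) = Mul(Rational(-27, 2), 3) = Rational(-81, 2) ≈ -40.500)
Mul(W, -35) = Mul(Rational(-81, 2), -35) = Rational(2835, 2)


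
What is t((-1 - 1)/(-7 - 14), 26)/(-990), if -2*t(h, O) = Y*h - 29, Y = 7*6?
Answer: -5/396 ≈ -0.012626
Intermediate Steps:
Y = 42
t(h, O) = 29/2 - 21*h (t(h, O) = -(42*h - 29)/2 = -(-29 + 42*h)/2 = 29/2 - 21*h)
t((-1 - 1)/(-7 - 14), 26)/(-990) = (29/2 - 21*(-1 - 1)/(-7 - 14))/(-990) = (29/2 - (-42)/(-21))*(-1/990) = (29/2 - (-42)*(-1)/21)*(-1/990) = (29/2 - 21*2/21)*(-1/990) = (29/2 - 2)*(-1/990) = (25/2)*(-1/990) = -5/396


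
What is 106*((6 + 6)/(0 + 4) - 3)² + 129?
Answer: 129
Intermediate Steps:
106*((6 + 6)/(0 + 4) - 3)² + 129 = 106*(12/4 - 3)² + 129 = 106*(12*(¼) - 3)² + 129 = 106*(3 - 3)² + 129 = 106*0² + 129 = 106*0 + 129 = 0 + 129 = 129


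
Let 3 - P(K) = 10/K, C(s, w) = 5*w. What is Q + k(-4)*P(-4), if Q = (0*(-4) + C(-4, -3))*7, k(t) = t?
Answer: -127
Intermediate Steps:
P(K) = 3 - 10/K
Q = -105 (Q = (0*(-4) + 5*(-3))*7 = (0 - 15)*7 = -15*7 = -105)
Q + k(-4)*P(-4) = -105 - 4*(3 - 10/(-4)) = -105 - 4*(3 - 10*(-¼)) = -105 - 4*(3 + 5/2) = -105 - 4*11/2 = -105 - 22 = -127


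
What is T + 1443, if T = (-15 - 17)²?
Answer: 2467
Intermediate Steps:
T = 1024 (T = (-32)² = 1024)
T + 1443 = 1024 + 1443 = 2467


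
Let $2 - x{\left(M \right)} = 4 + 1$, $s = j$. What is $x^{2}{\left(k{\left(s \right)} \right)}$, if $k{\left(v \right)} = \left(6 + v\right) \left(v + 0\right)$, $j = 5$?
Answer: $9$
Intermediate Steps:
$s = 5$
$k{\left(v \right)} = v \left(6 + v\right)$ ($k{\left(v \right)} = \left(6 + v\right) v = v \left(6 + v\right)$)
$x{\left(M \right)} = -3$ ($x{\left(M \right)} = 2 - \left(4 + 1\right) = 2 - 5 = -3$)
$x^{2}{\left(k{\left(s \right)} \right)} = \left(-3\right)^{2} = 9$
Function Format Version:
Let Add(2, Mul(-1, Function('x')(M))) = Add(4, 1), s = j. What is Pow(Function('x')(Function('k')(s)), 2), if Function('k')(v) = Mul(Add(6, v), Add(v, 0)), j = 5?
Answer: 9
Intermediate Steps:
s = 5
Function('k')(v) = Mul(v, Add(6, v)) (Function('k')(v) = Mul(Add(6, v), v) = Mul(v, Add(6, v)))
Function('x')(M) = -3 (Function('x')(M) = Add(2, Mul(-1, Add(4, 1))) = Add(2, Mul(-1, 5)) = Add(2, -5) = -3)
Pow(Function('x')(Function('k')(s)), 2) = Pow(-3, 2) = 9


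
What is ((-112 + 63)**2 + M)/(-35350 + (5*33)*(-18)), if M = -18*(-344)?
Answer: -8593/38320 ≈ -0.22424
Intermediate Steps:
M = 6192
((-112 + 63)**2 + M)/(-35350 + (5*33)*(-18)) = ((-112 + 63)**2 + 6192)/(-35350 + (5*33)*(-18)) = ((-49)**2 + 6192)/(-35350 + 165*(-18)) = (2401 + 6192)/(-35350 - 2970) = 8593/(-38320) = 8593*(-1/38320) = -8593/38320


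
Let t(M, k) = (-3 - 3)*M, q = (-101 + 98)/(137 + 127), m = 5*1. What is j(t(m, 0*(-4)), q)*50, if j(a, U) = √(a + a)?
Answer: 100*I*√15 ≈ 387.3*I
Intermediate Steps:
m = 5
q = -1/88 (q = -3/264 = -3*1/264 = -1/88 ≈ -0.011364)
t(M, k) = -6*M
j(a, U) = √2*√a (j(a, U) = √(2*a) = √2*√a)
j(t(m, 0*(-4)), q)*50 = (√2*√(-6*5))*50 = (√2*√(-30))*50 = (√2*(I*√30))*50 = (2*I*√15)*50 = 100*I*√15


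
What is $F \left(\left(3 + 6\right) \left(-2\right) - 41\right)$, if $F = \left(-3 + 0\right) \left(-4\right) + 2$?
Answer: $-826$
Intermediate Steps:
$F = 14$ ($F = \left(-3\right) \left(-4\right) + 2 = 12 + 2 = 14$)
$F \left(\left(3 + 6\right) \left(-2\right) - 41\right) = 14 \left(\left(3 + 6\right) \left(-2\right) - 41\right) = 14 \left(9 \left(-2\right) - 41\right) = 14 \left(-18 - 41\right) = 14 \left(-59\right) = -826$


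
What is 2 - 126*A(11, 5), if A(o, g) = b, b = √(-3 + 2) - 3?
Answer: 380 - 126*I ≈ 380.0 - 126.0*I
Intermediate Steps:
b = -3 + I (b = √(-1) - 3 = I - 3 = -3 + I ≈ -3.0 + 1.0*I)
A(o, g) = -3 + I
2 - 126*A(11, 5) = 2 - 126*(-3 + I) = 2 + (378 - 126*I) = 380 - 126*I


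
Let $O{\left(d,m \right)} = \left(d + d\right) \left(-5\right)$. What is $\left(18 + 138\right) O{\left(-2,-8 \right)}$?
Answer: $3120$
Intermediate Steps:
$O{\left(d,m \right)} = - 10 d$ ($O{\left(d,m \right)} = 2 d \left(-5\right) = - 10 d$)
$\left(18 + 138\right) O{\left(-2,-8 \right)} = \left(18 + 138\right) \left(\left(-10\right) \left(-2\right)\right) = 156 \cdot 20 = 3120$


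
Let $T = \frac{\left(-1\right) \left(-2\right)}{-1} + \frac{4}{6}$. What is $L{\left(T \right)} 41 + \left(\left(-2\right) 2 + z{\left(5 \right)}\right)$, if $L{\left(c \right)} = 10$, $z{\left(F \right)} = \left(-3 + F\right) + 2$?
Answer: $410$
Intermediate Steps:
$z{\left(F \right)} = -1 + F$
$T = - \frac{4}{3}$ ($T = 2 \left(-1\right) + 4 \cdot \frac{1}{6} = -2 + \frac{2}{3} = - \frac{4}{3} \approx -1.3333$)
$L{\left(T \right)} 41 + \left(\left(-2\right) 2 + z{\left(5 \right)}\right) = 10 \cdot 41 + \left(\left(-2\right) 2 + \left(-1 + 5\right)\right) = 410 + \left(-4 + 4\right) = 410 + 0 = 410$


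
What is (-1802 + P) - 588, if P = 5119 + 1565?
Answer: 4294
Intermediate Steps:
P = 6684
(-1802 + P) - 588 = (-1802 + 6684) - 588 = 4882 - 588 = 4294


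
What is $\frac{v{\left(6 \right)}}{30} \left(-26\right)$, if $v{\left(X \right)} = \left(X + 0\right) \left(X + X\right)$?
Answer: $- \frac{312}{5} \approx -62.4$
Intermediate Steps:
$v{\left(X \right)} = 2 X^{2}$ ($v{\left(X \right)} = X 2 X = 2 X^{2}$)
$\frac{v{\left(6 \right)}}{30} \left(-26\right) = \frac{2 \cdot 6^{2}}{30} \left(-26\right) = 2 \cdot 36 \cdot \frac{1}{30} \left(-26\right) = 72 \cdot \frac{1}{30} \left(-26\right) = \frac{12}{5} \left(-26\right) = - \frac{312}{5}$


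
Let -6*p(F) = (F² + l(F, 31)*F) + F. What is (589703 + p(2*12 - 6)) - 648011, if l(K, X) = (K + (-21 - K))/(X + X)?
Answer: -3618567/62 ≈ -58364.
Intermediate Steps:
l(K, X) = -21/(2*X) (l(K, X) = -21*1/(2*X) = -21/(2*X))
p(F) = -41*F/372 - F²/6 (p(F) = -((F² + (-21/2/31)*F) + F)/6 = -((F² + (-21/2*1/31)*F) + F)/6 = -((F² - 21*F/62) + F)/6 = -(F² + 41*F/62)/6 = -41*F/372 - F²/6)
(589703 + p(2*12 - 6)) - 648011 = (589703 - (2*12 - 6)*(41 + 62*(2*12 - 6))/372) - 648011 = (589703 - (24 - 6)*(41 + 62*(24 - 6))/372) - 648011 = (589703 - 1/372*18*(41 + 62*18)) - 648011 = (589703 - 1/372*18*(41 + 1116)) - 648011 = (589703 - 1/372*18*1157) - 648011 = (589703 - 3471/62) - 648011 = 36558115/62 - 648011 = -3618567/62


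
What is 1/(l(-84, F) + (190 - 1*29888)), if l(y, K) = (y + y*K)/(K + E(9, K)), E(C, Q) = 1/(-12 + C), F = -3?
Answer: -5/148742 ≈ -3.3615e-5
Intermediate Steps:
l(y, K) = (y + K*y)/(-⅓ + K) (l(y, K) = (y + y*K)/(K + 1/(-12 + 9)) = (y + K*y)/(K + 1/(-3)) = (y + K*y)/(K - ⅓) = (y + K*y)/(-⅓ + K))
1/(l(-84, F) + (190 - 1*29888)) = 1/(3*(-84)*(1 - 3)/(-1 + 3*(-3)) + (190 - 1*29888)) = 1/(3*(-84)*(-2)/(-1 - 9) + (190 - 29888)) = 1/(3*(-84)*(-2)/(-10) - 29698) = 1/(3*(-84)*(-⅒)*(-2) - 29698) = 1/(-252/5 - 29698) = 1/(-148742/5) = -5/148742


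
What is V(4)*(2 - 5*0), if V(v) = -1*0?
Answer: 0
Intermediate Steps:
V(v) = 0
V(4)*(2 - 5*0) = 0*(2 - 5*0) = 0*(2 + 0) = 0*2 = 0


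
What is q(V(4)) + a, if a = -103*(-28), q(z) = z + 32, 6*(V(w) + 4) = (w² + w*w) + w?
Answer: 2918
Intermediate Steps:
V(w) = -4 + w²/3 + w/6 (V(w) = -4 + ((w² + w*w) + w)/6 = -4 + ((w² + w²) + w)/6 = -4 + (2*w² + w)/6 = -4 + (w + 2*w²)/6 = -4 + (w²/3 + w/6) = -4 + w²/3 + w/6)
q(z) = 32 + z
a = 2884
q(V(4)) + a = (32 + (-4 + (⅓)*4² + (⅙)*4)) + 2884 = (32 + (-4 + (⅓)*16 + ⅔)) + 2884 = (32 + (-4 + 16/3 + ⅔)) + 2884 = (32 + 2) + 2884 = 34 + 2884 = 2918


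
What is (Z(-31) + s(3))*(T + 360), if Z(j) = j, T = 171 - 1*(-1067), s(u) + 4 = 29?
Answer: -9588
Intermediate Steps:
s(u) = 25 (s(u) = -4 + 29 = 25)
T = 1238 (T = 171 + 1067 = 1238)
(Z(-31) + s(3))*(T + 360) = (-31 + 25)*(1238 + 360) = -6*1598 = -9588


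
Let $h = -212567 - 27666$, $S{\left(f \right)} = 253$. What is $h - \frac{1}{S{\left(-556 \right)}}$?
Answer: $- \frac{60778950}{253} \approx -2.4023 \cdot 10^{5}$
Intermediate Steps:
$h = -240233$ ($h = -212567 - 27666 = -240233$)
$h - \frac{1}{S{\left(-556 \right)}} = -240233 - \frac{1}{253} = - \frac{60778950}{253}$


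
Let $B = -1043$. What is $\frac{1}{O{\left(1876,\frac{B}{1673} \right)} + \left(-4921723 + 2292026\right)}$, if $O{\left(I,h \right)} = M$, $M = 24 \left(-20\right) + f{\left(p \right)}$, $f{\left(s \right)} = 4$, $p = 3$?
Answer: $- \frac{1}{2630173} \approx -3.802 \cdot 10^{-7}$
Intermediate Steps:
$M = -476$ ($M = 24 \left(-20\right) + 4 = -480 + 4 = -476$)
$O{\left(I,h \right)} = -476$
$\frac{1}{O{\left(1876,\frac{B}{1673} \right)} + \left(-4921723 + 2292026\right)} = \frac{1}{-476 + \left(-4921723 + 2292026\right)} = \frac{1}{-476 - 2629697} = \frac{1}{-2630173} = - \frac{1}{2630173}$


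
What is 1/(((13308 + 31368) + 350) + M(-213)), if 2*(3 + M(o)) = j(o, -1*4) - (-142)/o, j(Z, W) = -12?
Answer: 3/135050 ≈ 2.2214e-5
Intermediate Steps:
M(o) = -9 + 71/o (M(o) = -3 + (-12 - (-142)/o)/2 = -3 + (-12 + 142/o)/2 = -3 + (-6 + 71/o) = -9 + 71/o)
1/(((13308 + 31368) + 350) + M(-213)) = 1/(((13308 + 31368) + 350) + (-9 + 71/(-213))) = 1/((44676 + 350) + (-9 + 71*(-1/213))) = 1/(45026 + (-9 - ⅓)) = 1/(45026 - 28/3) = 1/(135050/3) = 3/135050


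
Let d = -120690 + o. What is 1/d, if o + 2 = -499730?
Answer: -1/620422 ≈ -1.6118e-6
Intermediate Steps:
o = -499732 (o = -2 - 499730 = -499732)
d = -620422 (d = -120690 - 499732 = -620422)
1/d = 1/(-620422) = -1/620422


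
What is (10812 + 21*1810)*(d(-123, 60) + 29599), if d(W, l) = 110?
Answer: 1450452798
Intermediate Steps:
(10812 + 21*1810)*(d(-123, 60) + 29599) = (10812 + 21*1810)*(110 + 29599) = (10812 + 38010)*29709 = 48822*29709 = 1450452798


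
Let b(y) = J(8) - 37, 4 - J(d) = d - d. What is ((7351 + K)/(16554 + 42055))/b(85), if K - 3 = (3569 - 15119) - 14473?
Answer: 6223/644699 ≈ 0.0096526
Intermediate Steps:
J(d) = 4 (J(d) = 4 - (d - d) = 4 - 1*0 = 4 + 0 = 4)
b(y) = -33 (b(y) = 4 - 37 = -33)
K = -26020 (K = 3 + ((3569 - 15119) - 14473) = 3 + (-11550 - 14473) = 3 - 26023 = -26020)
((7351 + K)/(16554 + 42055))/b(85) = ((7351 - 26020)/(16554 + 42055))/(-33) = -18669/58609*(-1/33) = 6223/644699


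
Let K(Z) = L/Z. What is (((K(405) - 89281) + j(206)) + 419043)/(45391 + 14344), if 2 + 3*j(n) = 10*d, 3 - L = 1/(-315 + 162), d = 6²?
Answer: 4088219456/740295855 ≈ 5.5224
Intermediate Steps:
d = 36
L = 460/153 (L = 3 - 1/(-315 + 162) = 3 - 1/(-153) = 3 - 1*(-1/153) = 3 + 1/153 = 460/153 ≈ 3.0065)
j(n) = 358/3 (j(n) = -⅔ + (10*36)/3 = -⅔ + (⅓)*360 = -⅔ + 120 = 358/3)
K(Z) = 460/(153*Z)
(((K(405) - 89281) + j(206)) + 419043)/(45391 + 14344) = ((((460/153)/405 - 89281) + 358/3) + 419043)/(45391 + 14344) = ((((460/153)*(1/405) - 89281) + 358/3) + 419043)/59735 = (((92/12393 - 89281) + 358/3) + 419043)*(1/59735) = ((-1106459341/12393 + 358/3) + 419043)*(1/59735) = (-1104980443/12393 + 419043)*(1/59735) = (4088219456/12393)*(1/59735) = 4088219456/740295855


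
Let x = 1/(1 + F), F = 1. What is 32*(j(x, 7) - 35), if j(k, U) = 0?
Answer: -1120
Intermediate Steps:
x = ½ (x = 1/(1 + 1) = 1/2 = ½ ≈ 0.50000)
32*(j(x, 7) - 35) = 32*(0 - 35) = 32*(-35) = -1120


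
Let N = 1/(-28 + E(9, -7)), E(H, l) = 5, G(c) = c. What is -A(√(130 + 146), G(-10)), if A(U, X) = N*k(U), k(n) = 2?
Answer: 2/23 ≈ 0.086957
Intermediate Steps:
N = -1/23 (N = 1/(-28 + 5) = 1/(-23) = -1/23 ≈ -0.043478)
A(U, X) = -2/23 (A(U, X) = -1/23*2 = -2/23)
-A(√(130 + 146), G(-10)) = -1*(-2/23) = 2/23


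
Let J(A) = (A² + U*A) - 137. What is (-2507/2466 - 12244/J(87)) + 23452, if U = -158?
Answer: 182584801477/7785162 ≈ 23453.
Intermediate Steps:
J(A) = -137 + A² - 158*A (J(A) = (A² - 158*A) - 137 = -137 + A² - 158*A)
(-2507/2466 - 12244/J(87)) + 23452 = (-2507/2466 - 12244/(-137 + 87² - 158*87)) + 23452 = (-2507*1/2466 - 12244/(-137 + 7569 - 13746)) + 23452 = (-2507/2466 - 12244/(-6314)) + 23452 = (-2507/2466 - 12244*(-1/6314)) + 23452 = (-2507/2466 + 6122/3157) + 23452 = 7182253/7785162 + 23452 = 182584801477/7785162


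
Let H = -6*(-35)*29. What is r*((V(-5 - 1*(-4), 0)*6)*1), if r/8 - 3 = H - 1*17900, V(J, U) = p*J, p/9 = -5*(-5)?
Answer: 127515600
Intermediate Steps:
p = 225 (p = 9*(-5*(-5)) = 9*25 = 225)
V(J, U) = 225*J
H = 6090 (H = 210*29 = 6090)
r = -94456 (r = 24 + 8*(6090 - 1*17900) = 24 + 8*(6090 - 17900) = 24 + 8*(-11810) = 24 - 94480 = -94456)
r*((V(-5 - 1*(-4), 0)*6)*1) = -94456*(225*(-5 - 1*(-4)))*6 = -94456*(225*(-5 + 4))*6 = -94456*(225*(-1))*6 = -94456*(-225*6) = -(-127515600) = -94456*(-1350) = 127515600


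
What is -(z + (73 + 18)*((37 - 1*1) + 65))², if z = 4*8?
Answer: -85063729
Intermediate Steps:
z = 32
-(z + (73 + 18)*((37 - 1*1) + 65))² = -(32 + (73 + 18)*((37 - 1*1) + 65))² = -(32 + 91*((37 - 1) + 65))² = -(32 + 91*(36 + 65))² = -(32 + 91*101)² = -(32 + 9191)² = -1*9223² = -1*85063729 = -85063729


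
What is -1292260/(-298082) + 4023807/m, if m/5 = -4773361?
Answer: 14821346495563/3557132484005 ≈ 4.1667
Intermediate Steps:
m = -23866805 (m = 5*(-4773361) = -23866805)
-1292260/(-298082) + 4023807/m = -1292260/(-298082) + 4023807/(-23866805) = -1292260*(-1/298082) + 4023807*(-1/23866805) = 646130/149041 - 4023807/23866805 = 14821346495563/3557132484005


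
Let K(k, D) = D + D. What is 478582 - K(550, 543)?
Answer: 477496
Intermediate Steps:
K(k, D) = 2*D
478582 - K(550, 543) = 478582 - 2*543 = 478582 - 1*1086 = 478582 - 1086 = 477496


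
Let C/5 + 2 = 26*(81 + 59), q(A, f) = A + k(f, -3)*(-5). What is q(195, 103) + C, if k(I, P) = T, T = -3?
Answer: 18400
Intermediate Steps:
k(I, P) = -3
q(A, f) = 15 + A (q(A, f) = A - 3*(-5) = A + 15 = 15 + A)
C = 18190 (C = -10 + 5*(26*(81 + 59)) = -10 + 5*(26*140) = -10 + 5*3640 = -10 + 18200 = 18190)
q(195, 103) + C = (15 + 195) + 18190 = 210 + 18190 = 18400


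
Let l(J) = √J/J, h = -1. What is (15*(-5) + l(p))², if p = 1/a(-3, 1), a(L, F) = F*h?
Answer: (75 + I)² ≈ 5624.0 + 150.0*I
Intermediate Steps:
a(L, F) = -F (a(L, F) = F*(-1) = -F)
p = -1 (p = 1/(-1*1) = 1/(-1) = -1)
l(J) = J^(-½)
(15*(-5) + l(p))² = (15*(-5) + (-1)^(-½))² = (-75 - I)²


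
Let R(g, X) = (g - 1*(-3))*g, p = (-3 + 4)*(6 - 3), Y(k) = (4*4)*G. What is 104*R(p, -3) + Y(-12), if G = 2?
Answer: 1904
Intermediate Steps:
Y(k) = 32 (Y(k) = (4*4)*2 = 16*2 = 32)
p = 3 (p = 1*3 = 3)
R(g, X) = g*(3 + g) (R(g, X) = (g + 3)*g = (3 + g)*g = g*(3 + g))
104*R(p, -3) + Y(-12) = 104*(3*(3 + 3)) + 32 = 104*(3*6) + 32 = 104*18 + 32 = 1872 + 32 = 1904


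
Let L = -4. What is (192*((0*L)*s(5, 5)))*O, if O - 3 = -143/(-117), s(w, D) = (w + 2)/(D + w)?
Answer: 0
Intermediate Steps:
s(w, D) = (2 + w)/(D + w)
O = 38/9 (O = 3 - 143/(-117) = 3 - 143*(-1/117) = 3 + 11/9 = 38/9 ≈ 4.2222)
(192*((0*L)*s(5, 5)))*O = (192*((0*(-4))*((2 + 5)/(5 + 5))))*(38/9) = (192*(0*(7/10)))*(38/9) = (192*0)*(38/9) = 0*(38/9) = 0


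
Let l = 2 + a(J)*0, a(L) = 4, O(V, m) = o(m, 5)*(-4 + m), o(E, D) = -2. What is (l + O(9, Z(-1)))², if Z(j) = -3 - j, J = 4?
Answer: 196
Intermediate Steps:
O(V, m) = 8 - 2*m (O(V, m) = -2*(-4 + m) = 8 - 2*m)
l = 2 (l = 2 + 4*0 = 2 + 0 = 2)
(l + O(9, Z(-1)))² = (2 + (8 - 2*(-3 - 1*(-1))))² = (2 + (8 - 2*(-3 + 1)))² = (2 + (8 - 2*(-2)))² = (2 + (8 + 4))² = (2 + 12)² = 14² = 196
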